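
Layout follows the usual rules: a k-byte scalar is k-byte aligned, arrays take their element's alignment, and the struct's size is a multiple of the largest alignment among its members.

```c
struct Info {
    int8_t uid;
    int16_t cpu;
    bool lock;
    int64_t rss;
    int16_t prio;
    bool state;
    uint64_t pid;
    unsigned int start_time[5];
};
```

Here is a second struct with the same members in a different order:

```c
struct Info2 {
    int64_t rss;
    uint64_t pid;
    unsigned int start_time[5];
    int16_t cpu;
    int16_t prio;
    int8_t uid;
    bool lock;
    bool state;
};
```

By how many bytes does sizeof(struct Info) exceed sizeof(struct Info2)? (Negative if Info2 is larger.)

8

@0: uid [1B, align 1] → 1
+1 pad (align 2)
@2: cpu [2B, align 2] → 4
@4: lock [1B, align 1] → 5
+3 pad (align 8)
@8: rss [8B, align 8] → 16
@16: prio [2B, align 2] → 18
@18: state [1B, align 1] → 19
+5 pad (align 8)
@24: pid [8B, align 8] → 32
@32: start_time [20B, align 4] → 52
+4 tail pad (align 8)
size 56, align 8
— Info2 —
@0: rss [8B, align 8] → 8
@8: pid [8B, align 8] → 16
@16: start_time [20B, align 4] → 36
@36: cpu [2B, align 2] → 38
@38: prio [2B, align 2] → 40
@40: uid [1B, align 1] → 41
@41: lock [1B, align 1] → 42
@42: state [1B, align 1] → 43
+5 tail pad (align 8)
size 48, align 8
56 − 48 = 8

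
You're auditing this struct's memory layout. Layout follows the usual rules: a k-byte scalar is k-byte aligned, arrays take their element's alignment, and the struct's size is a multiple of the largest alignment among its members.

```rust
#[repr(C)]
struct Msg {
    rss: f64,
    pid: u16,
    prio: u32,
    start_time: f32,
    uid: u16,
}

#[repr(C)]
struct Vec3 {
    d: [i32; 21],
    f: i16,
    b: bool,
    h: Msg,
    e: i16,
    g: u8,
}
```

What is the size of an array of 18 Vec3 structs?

2160

Msg: 0..8  rss  (8B, 8-aligned); 8..10  pid  (2B, 2-aligned); 10..12  -- padding (2B); 12..16  prio  (4B, 4-aligned); 16..20  start_time  (4B, 4-aligned); 20..22  uid  (2B, 2-aligned); 22..24  -- tail padding (2B); sizeof = 24, alignof = 8
0..84  d  (84B, 4-aligned)
84..86  f  (2B, 2-aligned)
86..87  b  (1B, 1-aligned)
87..88  -- padding (1B)
88..112  h  (24B, 8-aligned)
112..114  e  (2B, 2-aligned)
114..115  g  (1B, 1-aligned)
115..120  -- tail padding (5B)
sizeof = 120, alignof = 8
array of 18: 18 × 120 = 2160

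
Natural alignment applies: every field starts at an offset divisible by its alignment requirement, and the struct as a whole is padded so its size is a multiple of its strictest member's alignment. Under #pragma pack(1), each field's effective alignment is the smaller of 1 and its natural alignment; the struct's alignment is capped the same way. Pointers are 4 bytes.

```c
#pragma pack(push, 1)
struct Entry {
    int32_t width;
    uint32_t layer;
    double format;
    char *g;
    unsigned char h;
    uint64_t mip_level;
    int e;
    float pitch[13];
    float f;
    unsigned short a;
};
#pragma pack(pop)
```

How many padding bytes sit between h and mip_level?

0

0..4  width  (4B, 1-aligned)
4..8  layer  (4B, 1-aligned)
8..16  format  (8B, 1-aligned)
16..20  g  (4B, 1-aligned)
20..21  h  (1B, 1-aligned)
21..29  mip_level  (8B, 1-aligned)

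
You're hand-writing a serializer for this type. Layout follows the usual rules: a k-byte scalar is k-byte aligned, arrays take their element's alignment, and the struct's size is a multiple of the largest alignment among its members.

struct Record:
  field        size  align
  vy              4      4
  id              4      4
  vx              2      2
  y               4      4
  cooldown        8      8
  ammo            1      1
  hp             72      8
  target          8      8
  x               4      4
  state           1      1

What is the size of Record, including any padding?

120 bytes

@0: vy [4B, align 4] → 4
@4: id [4B, align 4] → 8
@8: vx [2B, align 2] → 10
+2 pad (align 4)
@12: y [4B, align 4] → 16
@16: cooldown [8B, align 8] → 24
@24: ammo [1B, align 1] → 25
+7 pad (align 8)
@32: hp [72B, align 8] → 104
@104: target [8B, align 8] → 112
@112: x [4B, align 4] → 116
@116: state [1B, align 1] → 117
+3 tail pad (align 8)
size 120, align 8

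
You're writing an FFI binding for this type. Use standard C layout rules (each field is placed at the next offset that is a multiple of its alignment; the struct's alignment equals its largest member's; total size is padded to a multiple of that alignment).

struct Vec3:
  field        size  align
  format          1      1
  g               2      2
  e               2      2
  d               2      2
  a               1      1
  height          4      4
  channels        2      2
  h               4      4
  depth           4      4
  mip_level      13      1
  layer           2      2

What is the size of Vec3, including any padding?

@0: format [1B, align 1] → 1
+1 pad (align 2)
@2: g [2B, align 2] → 4
@4: e [2B, align 2] → 6
@6: d [2B, align 2] → 8
@8: a [1B, align 1] → 9
+3 pad (align 4)
@12: height [4B, align 4] → 16
@16: channels [2B, align 2] → 18
+2 pad (align 4)
@20: h [4B, align 4] → 24
@24: depth [4B, align 4] → 28
@28: mip_level [13B, align 1] → 41
+1 pad (align 2)
@42: layer [2B, align 2] → 44
size 44, align 4

44 bytes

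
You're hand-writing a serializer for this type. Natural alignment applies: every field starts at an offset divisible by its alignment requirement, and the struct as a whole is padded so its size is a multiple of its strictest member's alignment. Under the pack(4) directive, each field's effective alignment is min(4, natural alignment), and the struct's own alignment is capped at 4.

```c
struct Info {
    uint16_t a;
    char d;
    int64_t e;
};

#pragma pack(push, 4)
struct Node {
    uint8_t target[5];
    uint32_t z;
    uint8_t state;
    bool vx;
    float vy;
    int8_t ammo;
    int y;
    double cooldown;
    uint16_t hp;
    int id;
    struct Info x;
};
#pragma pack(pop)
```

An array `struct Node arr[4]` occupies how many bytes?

Info: @0: a [2B, align 2] → 2; @2: d [1B, align 1] → 3; +5 pad (align 8); @8: e [8B, align 8] → 16; size 16, align 8
@0: target [5B, align 1] → 5
+3 pad (align 4)
@8: z [4B, align 4] → 12
@12: state [1B, align 1] → 13
@13: vx [1B, align 1] → 14
+2 pad (align 4)
@16: vy [4B, align 4] → 20
@20: ammo [1B, align 1] → 21
+3 pad (align 4)
@24: y [4B, align 4] → 28
@28: cooldown [8B, align 4] → 36
@36: hp [2B, align 2] → 38
+2 pad (align 4)
@40: id [4B, align 4] → 44
@44: x [16B, align 4] → 60
size 60, align 4
array of 4: 4 × 60 = 240

240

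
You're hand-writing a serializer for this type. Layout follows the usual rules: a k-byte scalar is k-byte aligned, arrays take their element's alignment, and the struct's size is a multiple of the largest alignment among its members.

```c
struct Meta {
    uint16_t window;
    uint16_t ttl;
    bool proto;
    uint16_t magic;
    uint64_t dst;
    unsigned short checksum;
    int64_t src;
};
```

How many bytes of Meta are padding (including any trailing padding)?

window at 0 (size 2, align 2) → ends 2
ttl at 2 (size 2, align 2) → ends 4
proto at 4 (size 1, align 1) → ends 5
pad 1 to align 2 for magic
magic at 6 (size 2, align 2) → ends 8
dst at 8 (size 8, align 8) → ends 16
checksum at 16 (size 2, align 2) → ends 18
pad 6 to align 8 for src
src at 24 (size 8, align 8) → ends 32
total 32 bytes, alignment 8
data bytes 25, size 32 → padding 7

7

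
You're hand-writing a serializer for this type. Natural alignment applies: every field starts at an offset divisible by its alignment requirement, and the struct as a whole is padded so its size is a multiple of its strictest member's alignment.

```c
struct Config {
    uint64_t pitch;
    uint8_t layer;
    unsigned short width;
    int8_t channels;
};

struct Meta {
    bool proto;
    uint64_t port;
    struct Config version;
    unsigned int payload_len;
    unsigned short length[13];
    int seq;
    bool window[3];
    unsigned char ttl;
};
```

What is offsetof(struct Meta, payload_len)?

Config: @0: pitch [8B, align 8] → 8; @8: layer [1B, align 1] → 9; +1 pad (align 2); @10: width [2B, align 2] → 12; @12: channels [1B, align 1] → 13; +3 tail pad (align 8); size 16, align 8
@0: proto [1B, align 1] → 1
+7 pad (align 8)
@8: port [8B, align 8] → 16
@16: version [16B, align 8] → 32
@32: payload_len [4B, align 4] → 36

32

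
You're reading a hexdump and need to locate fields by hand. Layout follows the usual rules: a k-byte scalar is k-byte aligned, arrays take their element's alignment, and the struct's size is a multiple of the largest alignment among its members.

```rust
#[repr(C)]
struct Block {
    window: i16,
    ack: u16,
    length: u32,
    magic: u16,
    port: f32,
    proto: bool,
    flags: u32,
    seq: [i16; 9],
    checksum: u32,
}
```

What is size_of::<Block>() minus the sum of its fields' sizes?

7

0..2  window  (2B, 2-aligned)
2..4  ack  (2B, 2-aligned)
4..8  length  (4B, 4-aligned)
8..10  magic  (2B, 2-aligned)
10..12  -- padding (2B)
12..16  port  (4B, 4-aligned)
16..17  proto  (1B, 1-aligned)
17..20  -- padding (3B)
20..24  flags  (4B, 4-aligned)
24..42  seq  (18B, 2-aligned)
42..44  -- padding (2B)
44..48  checksum  (4B, 4-aligned)
sizeof = 48, alignof = 4
data bytes 41, size 48 → padding 7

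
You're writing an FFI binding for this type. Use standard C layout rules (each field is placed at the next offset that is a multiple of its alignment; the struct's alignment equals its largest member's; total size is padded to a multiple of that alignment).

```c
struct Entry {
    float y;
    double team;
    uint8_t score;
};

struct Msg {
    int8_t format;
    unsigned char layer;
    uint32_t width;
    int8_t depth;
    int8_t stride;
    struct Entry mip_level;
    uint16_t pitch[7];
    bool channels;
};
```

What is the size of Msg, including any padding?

56 bytes

Entry: 0..4  y  (4B, 4-aligned); 4..8  -- padding (4B); 8..16  team  (8B, 8-aligned); 16..17  score  (1B, 1-aligned); 17..24  -- tail padding (7B); sizeof = 24, alignof = 8
0..1  format  (1B, 1-aligned)
1..2  layer  (1B, 1-aligned)
2..4  -- padding (2B)
4..8  width  (4B, 4-aligned)
8..9  depth  (1B, 1-aligned)
9..10  stride  (1B, 1-aligned)
10..16  -- padding (6B)
16..40  mip_level  (24B, 8-aligned)
40..54  pitch  (14B, 2-aligned)
54..55  channels  (1B, 1-aligned)
55..56  -- tail padding (1B)
sizeof = 56, alignof = 8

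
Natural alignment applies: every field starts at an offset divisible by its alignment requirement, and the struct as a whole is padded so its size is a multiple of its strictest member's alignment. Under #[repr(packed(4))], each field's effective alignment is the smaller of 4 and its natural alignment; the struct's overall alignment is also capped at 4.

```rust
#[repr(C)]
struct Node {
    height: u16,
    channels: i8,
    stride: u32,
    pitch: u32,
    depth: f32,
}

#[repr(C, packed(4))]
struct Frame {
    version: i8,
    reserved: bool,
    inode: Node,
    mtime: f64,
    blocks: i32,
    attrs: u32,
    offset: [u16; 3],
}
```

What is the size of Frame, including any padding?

Node: @0: height [2B, align 2] → 2; @2: channels [1B, align 1] → 3; +1 pad (align 4); @4: stride [4B, align 4] → 8; @8: pitch [4B, align 4] → 12; @12: depth [4B, align 4] → 16; size 16, align 4
@0: version [1B, align 1] → 1
@1: reserved [1B, align 1] → 2
+2 pad (align 4)
@4: inode [16B, align 4] → 20
@20: mtime [8B, align 4] → 28
@28: blocks [4B, align 4] → 32
@32: attrs [4B, align 4] → 36
@36: offset [6B, align 2] → 42
+2 tail pad (align 4)
size 44, align 4

44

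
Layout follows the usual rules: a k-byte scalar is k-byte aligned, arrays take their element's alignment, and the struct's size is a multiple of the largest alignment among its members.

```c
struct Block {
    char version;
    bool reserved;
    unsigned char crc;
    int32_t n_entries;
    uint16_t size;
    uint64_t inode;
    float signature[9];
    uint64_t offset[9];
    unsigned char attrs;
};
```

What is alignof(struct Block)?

8

member alignments: version=1, reserved=1, crc=1, n_entries=4, size=2, inode=8, signature=4, offset=8, attrs=1
max = 8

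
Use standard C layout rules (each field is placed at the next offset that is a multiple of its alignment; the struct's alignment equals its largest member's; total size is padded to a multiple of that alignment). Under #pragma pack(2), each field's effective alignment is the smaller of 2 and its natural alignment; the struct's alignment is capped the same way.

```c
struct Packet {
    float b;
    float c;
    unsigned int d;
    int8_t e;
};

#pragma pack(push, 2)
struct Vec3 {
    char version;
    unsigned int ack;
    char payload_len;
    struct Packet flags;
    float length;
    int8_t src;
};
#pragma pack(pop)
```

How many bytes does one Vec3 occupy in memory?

Packet: 0..4  b  (4B, 4-aligned); 4..8  c  (4B, 4-aligned); 8..12  d  (4B, 4-aligned); 12..13  e  (1B, 1-aligned); 13..16  -- tail padding (3B); sizeof = 16, alignof = 4
0..1  version  (1B, 1-aligned)
1..2  -- padding (1B)
2..6  ack  (4B, 2-aligned)
6..7  payload_len  (1B, 1-aligned)
7..8  -- padding (1B)
8..24  flags  (16B, 2-aligned)
24..28  length  (4B, 2-aligned)
28..29  src  (1B, 1-aligned)
29..30  -- tail padding (1B)
sizeof = 30, alignof = 2

30 bytes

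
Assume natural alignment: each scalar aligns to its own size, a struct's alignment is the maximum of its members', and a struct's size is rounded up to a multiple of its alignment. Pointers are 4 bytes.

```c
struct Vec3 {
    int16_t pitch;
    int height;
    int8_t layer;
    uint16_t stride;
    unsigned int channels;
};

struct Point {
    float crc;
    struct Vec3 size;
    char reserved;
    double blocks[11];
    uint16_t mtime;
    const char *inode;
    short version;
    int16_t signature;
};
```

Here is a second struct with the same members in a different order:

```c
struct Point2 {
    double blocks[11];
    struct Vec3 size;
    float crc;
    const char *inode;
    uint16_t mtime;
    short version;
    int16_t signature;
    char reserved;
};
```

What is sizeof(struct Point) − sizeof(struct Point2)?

Vec3: @0: pitch [2B, align 2] → 2; +2 pad (align 4); @4: height [4B, align 4] → 8; @8: layer [1B, align 1] → 9; +1 pad (align 2); @10: stride [2B, align 2] → 12; @12: channels [4B, align 4] → 16; size 16, align 4
@0: crc [4B, align 4] → 4
@4: size [16B, align 4] → 20
@20: reserved [1B, align 1] → 21
+3 pad (align 8)
@24: blocks [88B, align 8] → 112
@112: mtime [2B, align 2] → 114
+2 pad (align 4)
@116: inode [4B, align 4] → 120
@120: version [2B, align 2] → 122
@122: signature [2B, align 2] → 124
+4 tail pad (align 8)
size 128, align 8
— Point2 —
@0: blocks [88B, align 8] → 88
@88: size [16B, align 4] → 104
@104: crc [4B, align 4] → 108
@108: inode [4B, align 4] → 112
@112: mtime [2B, align 2] → 114
@114: version [2B, align 2] → 116
@116: signature [2B, align 2] → 118
@118: reserved [1B, align 1] → 119
+1 tail pad (align 8)
size 120, align 8
128 − 120 = 8

8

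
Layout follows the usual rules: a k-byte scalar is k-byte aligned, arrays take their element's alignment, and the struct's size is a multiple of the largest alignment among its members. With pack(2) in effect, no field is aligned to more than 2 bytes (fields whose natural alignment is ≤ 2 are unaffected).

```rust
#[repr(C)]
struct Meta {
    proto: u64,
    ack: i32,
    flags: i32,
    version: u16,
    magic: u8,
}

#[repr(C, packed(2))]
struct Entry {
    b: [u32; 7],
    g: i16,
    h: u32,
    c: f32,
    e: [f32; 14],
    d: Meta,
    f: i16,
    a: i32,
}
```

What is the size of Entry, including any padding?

Meta: @0: proto [8B, align 8] → 8; @8: ack [4B, align 4] → 12; @12: flags [4B, align 4] → 16; @16: version [2B, align 2] → 18; @18: magic [1B, align 1] → 19; +5 tail pad (align 8); size 24, align 8
@0: b [28B, align 2] → 28
@28: g [2B, align 2] → 30
@30: h [4B, align 2] → 34
@34: c [4B, align 2] → 38
@38: e [56B, align 2] → 94
@94: d [24B, align 2] → 118
@118: f [2B, align 2] → 120
@120: a [4B, align 2] → 124
size 124, align 2

124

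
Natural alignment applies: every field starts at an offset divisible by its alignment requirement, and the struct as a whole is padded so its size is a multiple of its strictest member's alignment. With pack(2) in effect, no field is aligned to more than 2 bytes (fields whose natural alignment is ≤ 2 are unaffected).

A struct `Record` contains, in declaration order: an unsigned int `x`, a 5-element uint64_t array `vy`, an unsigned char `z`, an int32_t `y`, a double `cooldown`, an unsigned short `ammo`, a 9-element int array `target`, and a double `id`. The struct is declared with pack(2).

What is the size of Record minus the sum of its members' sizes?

x at 0 (size 4, align 2) → ends 4
vy at 4 (size 40, align 2) → ends 44
z at 44 (size 1, align 1) → ends 45
pad 1 to align 2 for y
y at 46 (size 4, align 2) → ends 50
cooldown at 50 (size 8, align 2) → ends 58
ammo at 58 (size 2, align 2) → ends 60
target at 60 (size 36, align 2) → ends 96
id at 96 (size 8, align 2) → ends 104
total 104 bytes, alignment 2
data bytes 103, size 104 → padding 1

1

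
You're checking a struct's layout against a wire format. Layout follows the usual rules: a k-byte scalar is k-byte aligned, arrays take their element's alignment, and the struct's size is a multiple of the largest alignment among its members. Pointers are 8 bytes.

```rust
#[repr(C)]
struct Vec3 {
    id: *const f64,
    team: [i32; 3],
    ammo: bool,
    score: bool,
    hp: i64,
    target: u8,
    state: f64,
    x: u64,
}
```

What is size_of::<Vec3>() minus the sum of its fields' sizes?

9

id at 0 (size 8, align 8) → ends 8
team at 8 (size 12, align 4) → ends 20
ammo at 20 (size 1, align 1) → ends 21
score at 21 (size 1, align 1) → ends 22
pad 2 to align 8 for hp
hp at 24 (size 8, align 8) → ends 32
target at 32 (size 1, align 1) → ends 33
pad 7 to align 8 for state
state at 40 (size 8, align 8) → ends 48
x at 48 (size 8, align 8) → ends 56
total 56 bytes, alignment 8
data bytes 47, size 56 → padding 9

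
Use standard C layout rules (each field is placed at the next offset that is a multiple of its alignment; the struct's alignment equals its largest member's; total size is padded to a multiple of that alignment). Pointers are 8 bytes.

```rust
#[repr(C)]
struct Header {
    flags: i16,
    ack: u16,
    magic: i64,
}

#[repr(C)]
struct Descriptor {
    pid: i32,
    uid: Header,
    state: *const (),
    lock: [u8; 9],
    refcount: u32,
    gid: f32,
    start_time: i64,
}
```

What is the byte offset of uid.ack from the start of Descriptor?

Header: @0: flags [2B, align 2] → 2; @2: ack [2B, align 2] → 4; +4 pad (align 8); @8: magic [8B, align 8] → 16; size 16, align 8
@0: pid [4B, align 4] → 4
+4 pad (align 8)
@8: uid [16B, align 8] → 24
within Header: ack at 2
8 + 2 = 10

10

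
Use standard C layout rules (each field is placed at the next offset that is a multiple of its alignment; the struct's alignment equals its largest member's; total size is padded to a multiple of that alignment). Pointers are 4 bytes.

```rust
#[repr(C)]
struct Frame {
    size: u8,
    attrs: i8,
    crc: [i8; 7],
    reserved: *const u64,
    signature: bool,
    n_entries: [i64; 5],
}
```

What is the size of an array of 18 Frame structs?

@0: size [1B, align 1] → 1
@1: attrs [1B, align 1] → 2
@2: crc [7B, align 1] → 9
+3 pad (align 4)
@12: reserved [4B, align 4] → 16
@16: signature [1B, align 1] → 17
+7 pad (align 8)
@24: n_entries [40B, align 8] → 64
size 64, align 8
array of 18: 18 × 64 = 1152

1152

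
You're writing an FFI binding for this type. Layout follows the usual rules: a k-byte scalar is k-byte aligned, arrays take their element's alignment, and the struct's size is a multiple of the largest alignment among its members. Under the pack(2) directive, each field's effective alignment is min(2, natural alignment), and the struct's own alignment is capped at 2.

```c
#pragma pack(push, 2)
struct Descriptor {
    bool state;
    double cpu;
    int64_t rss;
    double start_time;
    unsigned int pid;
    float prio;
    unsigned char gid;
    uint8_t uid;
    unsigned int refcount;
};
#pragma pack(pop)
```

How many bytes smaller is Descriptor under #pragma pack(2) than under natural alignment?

8

natural layout:
  state at 0 (size 1, align 1) → ends 1
  pad 7 to align 8 for cpu
  cpu at 8 (size 8, align 8) → ends 16
  rss at 16 (size 8, align 8) → ends 24
  start_time at 24 (size 8, align 8) → ends 32
  pid at 32 (size 4, align 4) → ends 36
  prio at 36 (size 4, align 4) → ends 40
  gid at 40 (size 1, align 1) → ends 41
  uid at 41 (size 1, align 1) → ends 42
  pad 2 to align 4 for refcount
  refcount at 44 (size 4, align 4) → ends 48
  total 48 bytes, alignment 8
packed(2) layout:
  state at 0 (size 1, align 1) → ends 1
  pad 1 to align 2 for cpu
  cpu at 2 (size 8, align 2) → ends 10
  rss at 10 (size 8, align 2) → ends 18
  start_time at 18 (size 8, align 2) → ends 26
  pid at 26 (size 4, align 2) → ends 30
  prio at 30 (size 4, align 2) → ends 34
  gid at 34 (size 1, align 1) → ends 35
  uid at 35 (size 1, align 1) → ends 36
  refcount at 36 (size 4, align 2) → ends 40
  total 40 bytes, alignment 2
48 − 40 = 8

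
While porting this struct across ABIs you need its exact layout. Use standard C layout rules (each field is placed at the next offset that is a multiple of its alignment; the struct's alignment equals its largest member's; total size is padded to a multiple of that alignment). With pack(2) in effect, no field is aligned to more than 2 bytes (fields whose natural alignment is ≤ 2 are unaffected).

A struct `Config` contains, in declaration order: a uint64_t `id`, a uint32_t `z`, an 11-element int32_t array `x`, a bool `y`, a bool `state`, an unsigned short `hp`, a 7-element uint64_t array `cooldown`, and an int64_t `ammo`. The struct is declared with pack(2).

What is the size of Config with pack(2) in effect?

id at 0 (size 8, align 2) → ends 8
z at 8 (size 4, align 2) → ends 12
x at 12 (size 44, align 2) → ends 56
y at 56 (size 1, align 1) → ends 57
state at 57 (size 1, align 1) → ends 58
hp at 58 (size 2, align 2) → ends 60
cooldown at 60 (size 56, align 2) → ends 116
ammo at 116 (size 8, align 2) → ends 124
total 124 bytes, alignment 2

124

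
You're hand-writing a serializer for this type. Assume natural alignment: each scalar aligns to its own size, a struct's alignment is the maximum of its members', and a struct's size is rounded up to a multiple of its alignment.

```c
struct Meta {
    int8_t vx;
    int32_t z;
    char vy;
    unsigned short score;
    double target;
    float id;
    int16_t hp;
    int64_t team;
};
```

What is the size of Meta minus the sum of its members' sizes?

vx at 0 (size 1, align 1) → ends 1
pad 3 to align 4 for z
z at 4 (size 4, align 4) → ends 8
vy at 8 (size 1, align 1) → ends 9
pad 1 to align 2 for score
score at 10 (size 2, align 2) → ends 12
pad 4 to align 8 for target
target at 16 (size 8, align 8) → ends 24
id at 24 (size 4, align 4) → ends 28
hp at 28 (size 2, align 2) → ends 30
pad 2 to align 8 for team
team at 32 (size 8, align 8) → ends 40
total 40 bytes, alignment 8
data bytes 30, size 40 → padding 10

10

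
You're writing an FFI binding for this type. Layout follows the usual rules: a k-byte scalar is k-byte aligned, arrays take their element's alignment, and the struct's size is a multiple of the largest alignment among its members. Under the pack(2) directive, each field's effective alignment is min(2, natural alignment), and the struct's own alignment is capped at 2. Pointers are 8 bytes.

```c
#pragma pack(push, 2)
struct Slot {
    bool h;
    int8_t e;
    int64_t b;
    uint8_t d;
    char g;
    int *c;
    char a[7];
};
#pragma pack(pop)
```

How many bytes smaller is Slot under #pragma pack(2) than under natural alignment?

natural layout:
  h at 0 (size 1, align 1) → ends 1
  e at 1 (size 1, align 1) → ends 2
  pad 6 to align 8 for b
  b at 8 (size 8, align 8) → ends 16
  d at 16 (size 1, align 1) → ends 17
  g at 17 (size 1, align 1) → ends 18
  pad 6 to align 8 for c
  c at 24 (size 8, align 8) → ends 32
  a at 32 (size 7, align 1) → ends 39
  tail pad 1 to reach multiple of 8
  total 40 bytes, alignment 8
packed(2) layout:
  h at 0 (size 1, align 1) → ends 1
  e at 1 (size 1, align 1) → ends 2
  b at 2 (size 8, align 2) → ends 10
  d at 10 (size 1, align 1) → ends 11
  g at 11 (size 1, align 1) → ends 12
  c at 12 (size 8, align 2) → ends 20
  a at 20 (size 7, align 1) → ends 27
  tail pad 1 to reach multiple of 2
  total 28 bytes, alignment 2
40 − 28 = 12

12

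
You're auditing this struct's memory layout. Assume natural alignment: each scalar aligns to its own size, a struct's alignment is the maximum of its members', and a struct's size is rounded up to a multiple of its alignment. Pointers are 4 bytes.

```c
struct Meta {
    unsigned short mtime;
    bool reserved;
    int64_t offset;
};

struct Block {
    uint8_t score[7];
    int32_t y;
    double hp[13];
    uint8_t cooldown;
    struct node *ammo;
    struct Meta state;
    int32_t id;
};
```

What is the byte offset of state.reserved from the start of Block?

130

Meta: mtime at 0 (size 2, align 2) → ends 2; reserved at 2 (size 1, align 1) → ends 3; pad 5 to align 8 for offset; offset at 8 (size 8, align 8) → ends 16; total 16 bytes, alignment 8
score at 0 (size 7, align 1) → ends 7
pad 1 to align 4 for y
y at 8 (size 4, align 4) → ends 12
pad 4 to align 8 for hp
hp at 16 (size 104, align 8) → ends 120
cooldown at 120 (size 1, align 1) → ends 121
pad 3 to align 4 for ammo
ammo at 124 (size 4, align 4) → ends 128
state at 128 (size 16, align 8) → ends 144
within Meta: reserved at 2
128 + 2 = 130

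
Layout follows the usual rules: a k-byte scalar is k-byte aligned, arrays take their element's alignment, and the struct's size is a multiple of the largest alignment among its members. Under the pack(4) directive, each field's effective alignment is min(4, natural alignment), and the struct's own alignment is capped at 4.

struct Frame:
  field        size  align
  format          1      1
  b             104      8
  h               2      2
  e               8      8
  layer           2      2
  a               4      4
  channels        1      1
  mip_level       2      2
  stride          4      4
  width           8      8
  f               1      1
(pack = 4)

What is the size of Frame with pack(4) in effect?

format at 0 (size 1, align 1) → ends 1
pad 3 to align 4 for b
b at 4 (size 104, align 4) → ends 108
h at 108 (size 2, align 2) → ends 110
pad 2 to align 4 for e
e at 112 (size 8, align 4) → ends 120
layer at 120 (size 2, align 2) → ends 122
pad 2 to align 4 for a
a at 124 (size 4, align 4) → ends 128
channels at 128 (size 1, align 1) → ends 129
pad 1 to align 2 for mip_level
mip_level at 130 (size 2, align 2) → ends 132
stride at 132 (size 4, align 4) → ends 136
width at 136 (size 8, align 4) → ends 144
f at 144 (size 1, align 1) → ends 145
tail pad 3 to reach multiple of 4
total 148 bytes, alignment 4

148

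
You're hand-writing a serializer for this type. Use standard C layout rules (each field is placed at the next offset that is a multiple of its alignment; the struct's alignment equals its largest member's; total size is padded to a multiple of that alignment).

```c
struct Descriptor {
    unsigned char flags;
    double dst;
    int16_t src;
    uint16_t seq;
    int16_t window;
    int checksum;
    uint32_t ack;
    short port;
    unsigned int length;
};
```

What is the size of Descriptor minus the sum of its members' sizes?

0..1  flags  (1B, 1-aligned)
1..8  -- padding (7B)
8..16  dst  (8B, 8-aligned)
16..18  src  (2B, 2-aligned)
18..20  seq  (2B, 2-aligned)
20..22  window  (2B, 2-aligned)
22..24  -- padding (2B)
24..28  checksum  (4B, 4-aligned)
28..32  ack  (4B, 4-aligned)
32..34  port  (2B, 2-aligned)
34..36  -- padding (2B)
36..40  length  (4B, 4-aligned)
sizeof = 40, alignof = 8
data bytes 29, size 40 → padding 11

11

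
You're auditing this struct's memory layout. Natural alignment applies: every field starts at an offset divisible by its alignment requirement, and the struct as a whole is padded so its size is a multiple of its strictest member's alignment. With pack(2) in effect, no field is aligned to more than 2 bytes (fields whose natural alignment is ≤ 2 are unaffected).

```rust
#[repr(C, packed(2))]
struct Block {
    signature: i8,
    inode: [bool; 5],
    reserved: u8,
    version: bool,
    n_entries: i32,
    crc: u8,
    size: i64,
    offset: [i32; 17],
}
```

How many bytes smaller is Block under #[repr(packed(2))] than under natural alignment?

natural layout:
  @0: signature [1B, align 1] → 1
  @1: inode [5B, align 1] → 6
  @6: reserved [1B, align 1] → 7
  @7: version [1B, align 1] → 8
  @8: n_entries [4B, align 4] → 12
  @12: crc [1B, align 1] → 13
  +3 pad (align 8)
  @16: size [8B, align 8] → 24
  @24: offset [68B, align 4] → 92
  +4 tail pad (align 8)
  size 96, align 8
packed(2) layout:
  @0: signature [1B, align 1] → 1
  @1: inode [5B, align 1] → 6
  @6: reserved [1B, align 1] → 7
  @7: version [1B, align 1] → 8
  @8: n_entries [4B, align 2] → 12
  @12: crc [1B, align 1] → 13
  +1 pad (align 2)
  @14: size [8B, align 2] → 22
  @22: offset [68B, align 2] → 90
  size 90, align 2
96 − 90 = 6

6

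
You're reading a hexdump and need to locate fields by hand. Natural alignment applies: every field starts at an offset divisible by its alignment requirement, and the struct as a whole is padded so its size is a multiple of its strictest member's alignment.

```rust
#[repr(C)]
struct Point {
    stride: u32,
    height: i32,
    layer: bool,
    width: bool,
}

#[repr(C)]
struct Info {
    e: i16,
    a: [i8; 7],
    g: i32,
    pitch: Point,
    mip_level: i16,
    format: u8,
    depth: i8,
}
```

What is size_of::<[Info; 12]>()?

384

Point: stride at 0 (size 4, align 4) → ends 4; height at 4 (size 4, align 4) → ends 8; layer at 8 (size 1, align 1) → ends 9; width at 9 (size 1, align 1) → ends 10; tail pad 2 to reach multiple of 4; total 12 bytes, alignment 4
e at 0 (size 2, align 2) → ends 2
a at 2 (size 7, align 1) → ends 9
pad 3 to align 4 for g
g at 12 (size 4, align 4) → ends 16
pitch at 16 (size 12, align 4) → ends 28
mip_level at 28 (size 2, align 2) → ends 30
format at 30 (size 1, align 1) → ends 31
depth at 31 (size 1, align 1) → ends 32
total 32 bytes, alignment 4
array of 12: 12 × 32 = 384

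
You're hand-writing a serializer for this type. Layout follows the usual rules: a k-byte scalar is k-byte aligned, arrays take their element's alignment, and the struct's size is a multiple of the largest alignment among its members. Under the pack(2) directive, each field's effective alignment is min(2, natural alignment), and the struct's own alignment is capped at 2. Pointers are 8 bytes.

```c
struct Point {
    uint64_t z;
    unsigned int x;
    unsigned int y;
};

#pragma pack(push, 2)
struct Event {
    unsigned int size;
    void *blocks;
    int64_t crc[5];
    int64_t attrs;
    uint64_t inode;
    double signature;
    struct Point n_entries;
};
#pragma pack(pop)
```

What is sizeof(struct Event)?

Point: @0: z [8B, align 8] → 8; @8: x [4B, align 4] → 12; @12: y [4B, align 4] → 16; size 16, align 8
@0: size [4B, align 2] → 4
@4: blocks [8B, align 2] → 12
@12: crc [40B, align 2] → 52
@52: attrs [8B, align 2] → 60
@60: inode [8B, align 2] → 68
@68: signature [8B, align 2] → 76
@76: n_entries [16B, align 2] → 92
size 92, align 2

92 bytes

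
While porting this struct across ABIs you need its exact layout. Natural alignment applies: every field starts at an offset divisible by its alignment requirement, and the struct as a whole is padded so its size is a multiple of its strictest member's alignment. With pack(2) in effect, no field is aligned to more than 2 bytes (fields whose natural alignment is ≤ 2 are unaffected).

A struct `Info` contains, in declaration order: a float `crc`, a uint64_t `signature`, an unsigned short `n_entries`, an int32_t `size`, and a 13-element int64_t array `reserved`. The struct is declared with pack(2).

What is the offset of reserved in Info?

0..4  crc  (4B, 2-aligned)
4..12  signature  (8B, 2-aligned)
12..14  n_entries  (2B, 2-aligned)
14..18  size  (4B, 2-aligned)
18..122  reserved  (104B, 2-aligned)

18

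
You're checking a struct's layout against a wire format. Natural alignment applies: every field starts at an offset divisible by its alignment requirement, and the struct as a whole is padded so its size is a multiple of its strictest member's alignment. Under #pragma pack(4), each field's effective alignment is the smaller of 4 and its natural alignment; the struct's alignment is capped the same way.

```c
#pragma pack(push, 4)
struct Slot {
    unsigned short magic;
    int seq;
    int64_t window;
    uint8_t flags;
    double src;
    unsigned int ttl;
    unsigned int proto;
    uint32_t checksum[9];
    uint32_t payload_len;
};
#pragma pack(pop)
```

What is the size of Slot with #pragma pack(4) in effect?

76

0..2  magic  (2B, 2-aligned)
2..4  -- padding (2B)
4..8  seq  (4B, 4-aligned)
8..16  window  (8B, 4-aligned)
16..17  flags  (1B, 1-aligned)
17..20  -- padding (3B)
20..28  src  (8B, 4-aligned)
28..32  ttl  (4B, 4-aligned)
32..36  proto  (4B, 4-aligned)
36..72  checksum  (36B, 4-aligned)
72..76  payload_len  (4B, 4-aligned)
sizeof = 76, alignof = 4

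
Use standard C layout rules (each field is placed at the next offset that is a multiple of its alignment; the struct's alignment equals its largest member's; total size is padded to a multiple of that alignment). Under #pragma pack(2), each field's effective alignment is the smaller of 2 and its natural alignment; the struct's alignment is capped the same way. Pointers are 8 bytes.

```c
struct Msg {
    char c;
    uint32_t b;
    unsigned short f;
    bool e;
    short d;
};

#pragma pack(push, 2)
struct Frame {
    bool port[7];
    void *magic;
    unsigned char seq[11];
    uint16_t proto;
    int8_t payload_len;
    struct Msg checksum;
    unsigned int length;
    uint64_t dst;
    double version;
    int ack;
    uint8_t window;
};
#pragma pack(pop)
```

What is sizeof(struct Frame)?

74 bytes

Msg: c at 0 (size 1, align 1) → ends 1; pad 3 to align 4 for b; b at 4 (size 4, align 4) → ends 8; f at 8 (size 2, align 2) → ends 10; e at 10 (size 1, align 1) → ends 11; pad 1 to align 2 for d; d at 12 (size 2, align 2) → ends 14; tail pad 2 to reach multiple of 4; total 16 bytes, alignment 4
port at 0 (size 7, align 1) → ends 7
pad 1 to align 2 for magic
magic at 8 (size 8, align 2) → ends 16
seq at 16 (size 11, align 1) → ends 27
pad 1 to align 2 for proto
proto at 28 (size 2, align 2) → ends 30
payload_len at 30 (size 1, align 1) → ends 31
pad 1 to align 2 for checksum
checksum at 32 (size 16, align 2) → ends 48
length at 48 (size 4, align 2) → ends 52
dst at 52 (size 8, align 2) → ends 60
version at 60 (size 8, align 2) → ends 68
ack at 68 (size 4, align 2) → ends 72
window at 72 (size 1, align 1) → ends 73
tail pad 1 to reach multiple of 2
total 74 bytes, alignment 2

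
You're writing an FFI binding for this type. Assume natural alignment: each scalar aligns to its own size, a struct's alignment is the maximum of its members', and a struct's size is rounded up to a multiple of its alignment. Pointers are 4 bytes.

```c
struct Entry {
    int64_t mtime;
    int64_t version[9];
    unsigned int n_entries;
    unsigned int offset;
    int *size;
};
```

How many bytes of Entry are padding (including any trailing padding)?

0..8  mtime  (8B, 8-aligned)
8..80  version  (72B, 8-aligned)
80..84  n_entries  (4B, 4-aligned)
84..88  offset  (4B, 4-aligned)
88..92  size  (4B, 4-aligned)
92..96  -- tail padding (4B)
sizeof = 96, alignof = 8
data bytes 92, size 96 → padding 4

4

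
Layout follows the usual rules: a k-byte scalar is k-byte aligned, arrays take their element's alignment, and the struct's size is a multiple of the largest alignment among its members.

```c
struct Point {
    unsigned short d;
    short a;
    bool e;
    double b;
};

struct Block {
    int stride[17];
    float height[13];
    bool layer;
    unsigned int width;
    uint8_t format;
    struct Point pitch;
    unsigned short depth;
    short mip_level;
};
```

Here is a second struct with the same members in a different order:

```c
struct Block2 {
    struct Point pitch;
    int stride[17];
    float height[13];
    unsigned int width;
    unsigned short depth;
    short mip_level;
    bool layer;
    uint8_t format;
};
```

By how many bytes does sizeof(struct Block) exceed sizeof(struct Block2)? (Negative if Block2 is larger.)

Point: 0..2  d  (2B, 2-aligned); 2..4  a  (2B, 2-aligned); 4..5  e  (1B, 1-aligned); 5..8  -- padding (3B); 8..16  b  (8B, 8-aligned); sizeof = 16, alignof = 8
0..68  stride  (68B, 4-aligned)
68..120  height  (52B, 4-aligned)
120..121  layer  (1B, 1-aligned)
121..124  -- padding (3B)
124..128  width  (4B, 4-aligned)
128..129  format  (1B, 1-aligned)
129..136  -- padding (7B)
136..152  pitch  (16B, 8-aligned)
152..154  depth  (2B, 2-aligned)
154..156  mip_level  (2B, 2-aligned)
156..160  -- tail padding (4B)
sizeof = 160, alignof = 8
— Block2 —
0..16  pitch  (16B, 8-aligned)
16..84  stride  (68B, 4-aligned)
84..136  height  (52B, 4-aligned)
136..140  width  (4B, 4-aligned)
140..142  depth  (2B, 2-aligned)
142..144  mip_level  (2B, 2-aligned)
144..145  layer  (1B, 1-aligned)
145..146  format  (1B, 1-aligned)
146..152  -- tail padding (6B)
sizeof = 152, alignof = 8
160 − 152 = 8

8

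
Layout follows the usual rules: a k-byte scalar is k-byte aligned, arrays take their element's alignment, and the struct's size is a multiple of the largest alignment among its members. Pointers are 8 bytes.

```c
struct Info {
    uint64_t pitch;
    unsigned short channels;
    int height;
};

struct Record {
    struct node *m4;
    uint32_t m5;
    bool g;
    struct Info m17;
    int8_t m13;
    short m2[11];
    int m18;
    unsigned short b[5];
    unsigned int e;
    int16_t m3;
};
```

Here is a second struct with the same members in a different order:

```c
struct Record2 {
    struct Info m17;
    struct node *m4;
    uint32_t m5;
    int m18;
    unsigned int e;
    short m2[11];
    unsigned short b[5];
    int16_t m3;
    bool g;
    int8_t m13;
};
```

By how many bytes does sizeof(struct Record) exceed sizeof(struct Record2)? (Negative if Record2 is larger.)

Info: pitch at 0 (size 8, align 8) → ends 8; channels at 8 (size 2, align 2) → ends 10; pad 2 to align 4 for height; height at 12 (size 4, align 4) → ends 16; total 16 bytes, alignment 8
m4 at 0 (size 8, align 8) → ends 8
m5 at 8 (size 4, align 4) → ends 12
g at 12 (size 1, align 1) → ends 13
pad 3 to align 8 for m17
m17 at 16 (size 16, align 8) → ends 32
m13 at 32 (size 1, align 1) → ends 33
pad 1 to align 2 for m2
m2 at 34 (size 22, align 2) → ends 56
m18 at 56 (size 4, align 4) → ends 60
b at 60 (size 10, align 2) → ends 70
pad 2 to align 4 for e
e at 72 (size 4, align 4) → ends 76
m3 at 76 (size 2, align 2) → ends 78
tail pad 2 to reach multiple of 8
total 80 bytes, alignment 8
— Record2 —
m17 at 0 (size 16, align 8) → ends 16
m4 at 16 (size 8, align 8) → ends 24
m5 at 24 (size 4, align 4) → ends 28
m18 at 28 (size 4, align 4) → ends 32
e at 32 (size 4, align 4) → ends 36
m2 at 36 (size 22, align 2) → ends 58
b at 58 (size 10, align 2) → ends 68
m3 at 68 (size 2, align 2) → ends 70
g at 70 (size 1, align 1) → ends 71
m13 at 71 (size 1, align 1) → ends 72
total 72 bytes, alignment 8
80 − 72 = 8

8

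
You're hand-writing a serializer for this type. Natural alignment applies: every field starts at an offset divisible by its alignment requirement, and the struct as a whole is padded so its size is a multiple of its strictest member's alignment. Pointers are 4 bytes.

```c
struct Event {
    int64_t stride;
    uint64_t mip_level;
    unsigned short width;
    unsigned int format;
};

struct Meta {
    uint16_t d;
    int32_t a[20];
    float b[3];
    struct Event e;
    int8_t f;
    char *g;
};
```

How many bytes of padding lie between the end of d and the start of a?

2

Event: stride at 0 (size 8, align 8) → ends 8; mip_level at 8 (size 8, align 8) → ends 16; width at 16 (size 2, align 2) → ends 18; pad 2 to align 4 for format; format at 20 (size 4, align 4) → ends 24; total 24 bytes, alignment 8
d at 0 (size 2, align 2) → ends 2
pad 2 to align 4 for a
a at 4 (size 80, align 4) → ends 84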